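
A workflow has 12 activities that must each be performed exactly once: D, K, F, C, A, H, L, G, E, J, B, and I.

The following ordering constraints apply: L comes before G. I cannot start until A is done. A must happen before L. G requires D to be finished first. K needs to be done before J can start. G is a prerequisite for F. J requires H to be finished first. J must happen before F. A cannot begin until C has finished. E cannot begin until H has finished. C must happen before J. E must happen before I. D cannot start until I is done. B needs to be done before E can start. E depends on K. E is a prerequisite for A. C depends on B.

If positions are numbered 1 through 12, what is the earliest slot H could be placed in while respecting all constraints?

H has no prerequisites at all, so it can go in position 1.

1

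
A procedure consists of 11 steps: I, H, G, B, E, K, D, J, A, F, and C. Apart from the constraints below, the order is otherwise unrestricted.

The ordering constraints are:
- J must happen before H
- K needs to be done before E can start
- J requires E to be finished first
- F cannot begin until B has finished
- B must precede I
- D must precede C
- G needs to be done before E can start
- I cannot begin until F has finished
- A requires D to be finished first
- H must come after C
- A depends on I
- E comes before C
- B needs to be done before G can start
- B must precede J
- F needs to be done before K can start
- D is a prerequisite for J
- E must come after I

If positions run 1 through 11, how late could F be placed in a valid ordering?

The steps that are forced after F, directly or by a chain of constraints, are I, H, E, K, J, A, C. That's 7 steps.
So at least 7 steps follow F, putting F no later than position 4. That position is achievable by scheduling everything else first.

4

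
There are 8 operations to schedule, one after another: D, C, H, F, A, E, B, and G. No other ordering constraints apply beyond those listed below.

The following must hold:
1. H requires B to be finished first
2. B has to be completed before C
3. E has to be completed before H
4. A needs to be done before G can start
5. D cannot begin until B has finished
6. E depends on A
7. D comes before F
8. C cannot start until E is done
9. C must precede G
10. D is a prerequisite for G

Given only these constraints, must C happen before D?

C and D are not related by any chain of constraints.
So C can come before D or after — it is not forced.

No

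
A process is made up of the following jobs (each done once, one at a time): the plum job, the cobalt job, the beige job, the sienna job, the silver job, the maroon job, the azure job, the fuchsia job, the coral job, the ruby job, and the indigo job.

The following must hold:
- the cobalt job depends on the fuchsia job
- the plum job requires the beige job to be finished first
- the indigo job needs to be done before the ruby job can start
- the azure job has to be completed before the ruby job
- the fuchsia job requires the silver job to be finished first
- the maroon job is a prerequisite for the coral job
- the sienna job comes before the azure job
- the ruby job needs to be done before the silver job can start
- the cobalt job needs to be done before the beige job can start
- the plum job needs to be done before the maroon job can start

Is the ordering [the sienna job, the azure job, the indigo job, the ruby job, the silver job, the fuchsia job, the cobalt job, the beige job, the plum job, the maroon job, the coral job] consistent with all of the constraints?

Checking each listed constraint against this order: for instance, the azure job is in position 2 and the ruby job in position 4, so that constraint holds — and the remaining constraints check out the same way.

Yes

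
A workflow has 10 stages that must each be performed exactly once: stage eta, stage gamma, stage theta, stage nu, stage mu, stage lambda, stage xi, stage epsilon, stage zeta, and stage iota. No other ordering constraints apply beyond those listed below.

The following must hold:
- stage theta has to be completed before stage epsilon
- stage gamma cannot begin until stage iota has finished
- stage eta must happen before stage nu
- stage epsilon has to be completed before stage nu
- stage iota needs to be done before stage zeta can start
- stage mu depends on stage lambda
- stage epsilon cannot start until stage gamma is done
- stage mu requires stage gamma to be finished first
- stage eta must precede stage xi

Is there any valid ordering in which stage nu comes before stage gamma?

There is a dependency chain stage gamma → stage epsilon → stage nu, so stage nu always comes after stage gamma.
Hence stage nu can never be scheduled before stage gamma.

No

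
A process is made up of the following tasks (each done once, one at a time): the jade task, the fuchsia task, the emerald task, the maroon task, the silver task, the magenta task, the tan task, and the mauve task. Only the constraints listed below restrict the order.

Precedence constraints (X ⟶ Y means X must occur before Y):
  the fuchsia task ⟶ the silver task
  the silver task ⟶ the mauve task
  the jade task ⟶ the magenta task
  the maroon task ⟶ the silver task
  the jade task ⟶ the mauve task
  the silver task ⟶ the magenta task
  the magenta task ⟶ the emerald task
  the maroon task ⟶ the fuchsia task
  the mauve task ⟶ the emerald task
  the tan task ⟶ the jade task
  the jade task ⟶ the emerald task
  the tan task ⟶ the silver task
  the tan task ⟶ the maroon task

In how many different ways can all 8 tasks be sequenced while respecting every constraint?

Only the tan task has no prerequisites, so it must go first.
Counting all ways to extend the partial order to a total order gives 8.

8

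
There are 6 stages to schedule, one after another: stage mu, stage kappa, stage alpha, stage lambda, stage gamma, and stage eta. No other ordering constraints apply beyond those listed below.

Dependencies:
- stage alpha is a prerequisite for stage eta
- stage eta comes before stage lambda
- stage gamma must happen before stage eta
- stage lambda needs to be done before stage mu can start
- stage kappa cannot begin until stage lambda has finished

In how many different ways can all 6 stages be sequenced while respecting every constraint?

The stages with no prerequisites are stage alpha, stage gamma; any of them can be placed first.
Enumerating by repeatedly choosing an available stage (one whose prerequisites are all placed) gives 4 distinct complete orderings.

4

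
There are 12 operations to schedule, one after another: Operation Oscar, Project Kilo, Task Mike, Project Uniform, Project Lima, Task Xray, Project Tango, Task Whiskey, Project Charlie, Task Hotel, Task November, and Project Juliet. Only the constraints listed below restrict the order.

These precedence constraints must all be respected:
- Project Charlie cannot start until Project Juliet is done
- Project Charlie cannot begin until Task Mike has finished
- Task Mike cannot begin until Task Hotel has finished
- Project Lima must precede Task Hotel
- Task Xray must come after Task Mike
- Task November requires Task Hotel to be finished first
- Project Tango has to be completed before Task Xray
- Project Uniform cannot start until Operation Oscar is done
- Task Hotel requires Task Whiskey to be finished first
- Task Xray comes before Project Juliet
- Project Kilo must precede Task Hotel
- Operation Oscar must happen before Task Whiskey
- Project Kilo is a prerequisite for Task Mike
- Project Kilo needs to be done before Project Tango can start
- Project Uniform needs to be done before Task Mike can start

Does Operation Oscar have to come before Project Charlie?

Following the dependencies: Operation Oscar → Project Uniform → Task Mike → Project Charlie.
That forces Operation Oscar before Project Charlie in every valid schedule.

Yes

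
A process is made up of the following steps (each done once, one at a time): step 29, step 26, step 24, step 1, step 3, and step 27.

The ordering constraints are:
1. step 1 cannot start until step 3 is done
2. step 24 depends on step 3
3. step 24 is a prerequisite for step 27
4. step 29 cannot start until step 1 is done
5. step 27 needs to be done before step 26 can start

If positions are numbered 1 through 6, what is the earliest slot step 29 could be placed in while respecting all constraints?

Every step that must precede step 29 has to come before it. Tracing all chains that end at step 29, those steps are: step 1, step 3 — 2 in total.
With 2 mandatory predecessors, the earliest step 29 can sit is position 2+1 = 3, and placing just those 2 first achieves it.

3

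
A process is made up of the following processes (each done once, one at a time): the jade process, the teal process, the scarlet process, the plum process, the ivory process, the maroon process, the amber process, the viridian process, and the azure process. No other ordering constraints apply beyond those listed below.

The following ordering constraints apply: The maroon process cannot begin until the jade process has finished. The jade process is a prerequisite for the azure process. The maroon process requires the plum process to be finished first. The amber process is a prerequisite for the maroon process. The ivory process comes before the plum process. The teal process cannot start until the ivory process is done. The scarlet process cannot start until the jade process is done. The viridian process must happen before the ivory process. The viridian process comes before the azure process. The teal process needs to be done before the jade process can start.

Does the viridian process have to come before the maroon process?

Yes

Tracing the constraints gives a chain: the viridian process → the ivory process → the plum process → the maroon process.
So the viridian process must precede the maroon process in any valid ordering.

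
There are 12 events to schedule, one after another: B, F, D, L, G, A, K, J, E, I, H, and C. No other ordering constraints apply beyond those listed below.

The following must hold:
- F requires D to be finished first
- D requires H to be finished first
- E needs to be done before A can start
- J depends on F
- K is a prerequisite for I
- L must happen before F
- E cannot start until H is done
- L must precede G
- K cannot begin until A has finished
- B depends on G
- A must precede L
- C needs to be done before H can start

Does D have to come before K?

No

D and K are not related by any chain of constraints.
There exist valid orderings with K before D, so D is not required to come first.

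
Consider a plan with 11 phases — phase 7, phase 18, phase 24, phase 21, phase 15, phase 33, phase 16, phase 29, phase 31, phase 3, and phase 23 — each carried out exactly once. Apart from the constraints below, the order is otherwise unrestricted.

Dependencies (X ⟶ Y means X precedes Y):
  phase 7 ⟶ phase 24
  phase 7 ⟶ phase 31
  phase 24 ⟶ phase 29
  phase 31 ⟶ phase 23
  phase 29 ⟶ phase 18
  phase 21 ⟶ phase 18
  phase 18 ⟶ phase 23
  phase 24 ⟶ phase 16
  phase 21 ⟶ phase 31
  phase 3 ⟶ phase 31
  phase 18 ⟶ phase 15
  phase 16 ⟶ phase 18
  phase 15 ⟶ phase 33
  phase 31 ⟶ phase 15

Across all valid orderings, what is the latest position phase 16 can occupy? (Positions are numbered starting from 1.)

Following every chain forward from phase 16, the phases that must come later are phase 18, phase 15, phase 33, phase 23 — 4 of them.
With 4 mandatory successors out of 11 phases total, the latest slot for phase 16 is 11−4 = 7, and it's reachable by doing all non-successors before phase 16.

7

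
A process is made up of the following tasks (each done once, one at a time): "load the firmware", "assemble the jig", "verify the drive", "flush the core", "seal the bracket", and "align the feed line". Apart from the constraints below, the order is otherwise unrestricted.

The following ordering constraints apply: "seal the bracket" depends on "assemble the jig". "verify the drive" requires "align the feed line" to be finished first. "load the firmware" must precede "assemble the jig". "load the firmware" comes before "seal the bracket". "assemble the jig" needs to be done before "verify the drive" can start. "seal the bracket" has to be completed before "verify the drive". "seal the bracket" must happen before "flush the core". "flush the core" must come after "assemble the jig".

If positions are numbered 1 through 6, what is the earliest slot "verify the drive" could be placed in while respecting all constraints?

5

The tasks that are forced before "verify the drive", directly or transitively, are "load the firmware", "assemble the jig", "seal the bracket", "align the feed line". That's 4 tasks.
With 4 mandatory predecessors, the earliest "verify the drive" can sit is position 4+1 = 5, and placing just those 4 first achieves it.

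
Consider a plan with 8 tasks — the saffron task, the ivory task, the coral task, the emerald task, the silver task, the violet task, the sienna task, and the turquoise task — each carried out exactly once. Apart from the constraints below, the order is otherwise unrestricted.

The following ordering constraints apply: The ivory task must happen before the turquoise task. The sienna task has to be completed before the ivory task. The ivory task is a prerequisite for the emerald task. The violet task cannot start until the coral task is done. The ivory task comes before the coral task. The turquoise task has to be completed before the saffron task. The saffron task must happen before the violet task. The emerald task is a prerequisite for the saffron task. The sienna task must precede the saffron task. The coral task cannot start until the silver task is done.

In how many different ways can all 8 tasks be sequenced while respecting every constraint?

2 tasks have no prerequisites (the silver task, the sienna task), so any of them could come first.
Enumerating by repeatedly choosing an available task (one whose prerequisites are all placed) gives 36 distinct complete orderings.

36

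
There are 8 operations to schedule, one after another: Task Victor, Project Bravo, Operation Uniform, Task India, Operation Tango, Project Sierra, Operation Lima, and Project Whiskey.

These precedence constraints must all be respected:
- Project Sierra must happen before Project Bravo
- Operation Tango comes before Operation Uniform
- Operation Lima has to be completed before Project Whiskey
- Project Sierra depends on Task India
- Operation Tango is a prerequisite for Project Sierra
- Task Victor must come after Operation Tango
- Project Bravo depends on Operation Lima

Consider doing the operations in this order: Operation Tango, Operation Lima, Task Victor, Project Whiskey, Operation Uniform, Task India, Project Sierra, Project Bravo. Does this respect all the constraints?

Yes

Every stated constraint is respected: Operation Tango sits at position 1, ahead of Project Sierra at position 7, and each of the other listed pairs likewise has the predecessor earlier in the sequence.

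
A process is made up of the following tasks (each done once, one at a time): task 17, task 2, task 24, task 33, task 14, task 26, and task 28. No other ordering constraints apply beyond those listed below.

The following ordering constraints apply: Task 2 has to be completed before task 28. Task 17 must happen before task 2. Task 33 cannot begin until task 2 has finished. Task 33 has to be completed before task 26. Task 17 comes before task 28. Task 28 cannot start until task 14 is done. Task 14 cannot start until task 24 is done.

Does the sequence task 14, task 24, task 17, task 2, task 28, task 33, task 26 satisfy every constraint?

No

The sequence places task 14 ahead of task 24.
Since task 24 is required before task 14, the ordering is invalid.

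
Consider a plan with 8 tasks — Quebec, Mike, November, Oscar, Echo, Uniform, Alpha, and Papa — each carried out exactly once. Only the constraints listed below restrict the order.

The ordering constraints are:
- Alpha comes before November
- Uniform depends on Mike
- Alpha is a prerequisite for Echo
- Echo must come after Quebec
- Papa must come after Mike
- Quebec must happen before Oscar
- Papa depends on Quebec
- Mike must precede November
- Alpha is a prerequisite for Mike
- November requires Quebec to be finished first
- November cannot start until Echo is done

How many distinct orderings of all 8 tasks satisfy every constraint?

306

The tasks with no prerequisites are Quebec, Alpha; any of them can be placed first.
Enumerating by repeatedly choosing an available task (one whose prerequisites are all placed) gives 306 distinct complete orderings.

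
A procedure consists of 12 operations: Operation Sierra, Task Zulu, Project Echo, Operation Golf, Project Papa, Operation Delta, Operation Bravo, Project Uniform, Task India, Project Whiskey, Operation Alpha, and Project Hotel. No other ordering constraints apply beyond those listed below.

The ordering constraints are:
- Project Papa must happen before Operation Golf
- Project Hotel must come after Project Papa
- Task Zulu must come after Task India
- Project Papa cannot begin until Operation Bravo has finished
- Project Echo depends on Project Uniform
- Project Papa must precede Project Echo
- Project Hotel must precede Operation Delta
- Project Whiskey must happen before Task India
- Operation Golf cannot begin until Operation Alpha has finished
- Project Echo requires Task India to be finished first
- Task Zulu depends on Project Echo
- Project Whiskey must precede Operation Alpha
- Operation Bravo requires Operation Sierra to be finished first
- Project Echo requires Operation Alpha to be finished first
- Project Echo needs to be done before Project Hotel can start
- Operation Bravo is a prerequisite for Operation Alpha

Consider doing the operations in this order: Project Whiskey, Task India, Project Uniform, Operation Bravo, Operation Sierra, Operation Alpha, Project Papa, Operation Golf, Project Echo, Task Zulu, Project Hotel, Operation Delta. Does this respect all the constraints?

No

In the proposed order, Operation Bravo appears before Operation Sierra.
Since Operation Sierra is required before Operation Bravo, the ordering is invalid.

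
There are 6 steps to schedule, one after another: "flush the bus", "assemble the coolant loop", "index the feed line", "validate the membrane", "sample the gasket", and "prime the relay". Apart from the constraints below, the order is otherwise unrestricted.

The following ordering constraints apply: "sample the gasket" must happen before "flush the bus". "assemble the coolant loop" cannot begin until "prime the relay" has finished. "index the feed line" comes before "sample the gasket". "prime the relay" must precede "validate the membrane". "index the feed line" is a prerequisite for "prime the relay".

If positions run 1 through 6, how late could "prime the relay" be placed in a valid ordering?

Every step that must follow "prime the relay" has to come after it. Tracing all chains starting from "prime the relay", those steps are: "assemble the coolant loop", "validate the membrane" — 2 in total.
With 2 mandatory successors out of 6 steps total, the latest slot for "prime the relay" is 6−2 = 4, and it's reachable by doing all non-successors before "prime the relay".

4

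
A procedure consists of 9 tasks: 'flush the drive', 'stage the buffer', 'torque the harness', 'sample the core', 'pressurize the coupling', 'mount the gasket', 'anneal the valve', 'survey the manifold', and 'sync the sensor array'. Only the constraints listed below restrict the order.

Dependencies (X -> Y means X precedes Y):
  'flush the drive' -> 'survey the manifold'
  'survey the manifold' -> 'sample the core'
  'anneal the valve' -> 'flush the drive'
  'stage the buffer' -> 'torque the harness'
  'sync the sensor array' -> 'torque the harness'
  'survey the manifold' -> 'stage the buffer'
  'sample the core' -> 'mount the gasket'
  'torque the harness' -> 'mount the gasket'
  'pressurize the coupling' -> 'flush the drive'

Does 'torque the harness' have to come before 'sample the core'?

Nothing in the constraints links 'torque the harness' and 'sample the core'; they are unordered relative to each other.
So 'torque the harness' can come before 'sample the core' or after — it is not forced.

No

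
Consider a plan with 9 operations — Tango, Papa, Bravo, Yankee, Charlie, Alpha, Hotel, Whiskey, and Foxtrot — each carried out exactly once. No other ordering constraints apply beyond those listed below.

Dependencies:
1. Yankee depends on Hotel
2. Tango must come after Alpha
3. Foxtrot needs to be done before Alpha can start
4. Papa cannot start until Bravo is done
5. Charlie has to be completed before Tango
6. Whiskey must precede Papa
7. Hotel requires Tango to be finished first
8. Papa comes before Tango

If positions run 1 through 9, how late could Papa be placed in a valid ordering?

6

Following every chain forward from Papa, the operations that must come later are Tango, Yankee, Hotel — 3 of them.
With 3 mandatory successors out of 9 operations total, the latest slot for Papa is 9−3 = 6, and it's reachable by doing all non-successors before Papa.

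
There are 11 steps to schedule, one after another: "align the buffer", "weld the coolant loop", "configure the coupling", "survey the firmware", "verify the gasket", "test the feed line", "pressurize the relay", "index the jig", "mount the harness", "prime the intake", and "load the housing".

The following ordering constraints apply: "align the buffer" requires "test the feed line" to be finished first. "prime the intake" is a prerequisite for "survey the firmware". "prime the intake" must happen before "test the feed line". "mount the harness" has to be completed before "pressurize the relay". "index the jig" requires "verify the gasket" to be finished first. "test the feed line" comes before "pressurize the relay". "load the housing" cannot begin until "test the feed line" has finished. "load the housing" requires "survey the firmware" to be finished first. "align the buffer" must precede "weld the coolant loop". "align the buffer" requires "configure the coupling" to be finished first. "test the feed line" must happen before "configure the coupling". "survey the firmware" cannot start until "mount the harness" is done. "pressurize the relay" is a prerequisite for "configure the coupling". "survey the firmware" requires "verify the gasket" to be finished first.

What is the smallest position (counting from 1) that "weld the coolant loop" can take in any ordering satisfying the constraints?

Every step that must precede "weld the coolant loop" has to come before it. Tracing all chains that end at "weld the coolant loop", those steps are: "align the buffer", "configure the coupling", "test the feed line", "pressurize the relay", "mount the harness", "prime the intake" — 6 in total.
So at minimum 6 steps come before "weld the coolant loop", putting "weld the coolant loop" no earlier than position 7. That position is achievable by scheduling exactly those predecessors first.

7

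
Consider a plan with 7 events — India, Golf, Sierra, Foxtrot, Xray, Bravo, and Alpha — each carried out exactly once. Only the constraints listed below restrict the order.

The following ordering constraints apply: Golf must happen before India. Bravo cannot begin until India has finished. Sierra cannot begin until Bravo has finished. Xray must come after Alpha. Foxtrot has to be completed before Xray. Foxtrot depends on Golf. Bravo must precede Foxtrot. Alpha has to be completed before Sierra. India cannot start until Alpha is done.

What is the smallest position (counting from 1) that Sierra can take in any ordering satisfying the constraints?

5

Every event that must precede Sierra has to come before it. Tracing all chains that end at Sierra, those events are: India, Golf, Bravo, Alpha — 4 in total.
With 4 mandatory predecessors, the earliest Sierra can sit is position 4+1 = 5, and placing just those 4 first achieves it.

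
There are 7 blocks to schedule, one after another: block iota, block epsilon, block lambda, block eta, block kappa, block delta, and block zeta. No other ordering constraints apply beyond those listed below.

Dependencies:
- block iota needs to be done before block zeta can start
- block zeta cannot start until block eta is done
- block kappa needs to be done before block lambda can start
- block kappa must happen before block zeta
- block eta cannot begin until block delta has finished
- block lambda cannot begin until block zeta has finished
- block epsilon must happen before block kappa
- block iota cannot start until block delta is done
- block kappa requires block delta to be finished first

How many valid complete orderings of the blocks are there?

18

2 blocks have no prerequisites (block epsilon, block delta), so any of them could come first.
Systematically extending each partial ordering one block at a time and counting, there are 18 complete orderings.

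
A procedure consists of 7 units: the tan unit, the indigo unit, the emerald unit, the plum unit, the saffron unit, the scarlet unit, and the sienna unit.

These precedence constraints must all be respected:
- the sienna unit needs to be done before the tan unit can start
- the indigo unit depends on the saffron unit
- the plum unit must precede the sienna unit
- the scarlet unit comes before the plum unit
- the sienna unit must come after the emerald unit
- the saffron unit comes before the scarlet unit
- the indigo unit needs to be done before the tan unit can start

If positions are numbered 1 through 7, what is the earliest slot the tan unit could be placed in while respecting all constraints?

7

Working backwards through the constraints from the tan unit, its full set of required predecessors is the indigo unit, the emerald unit, the plum unit, the saffron unit, the scarlet unit, the sienna unit — 6 of them.
With 6 mandatory predecessors, the earliest the tan unit can sit is position 6+1 = 7, and placing just those 6 first achieves it.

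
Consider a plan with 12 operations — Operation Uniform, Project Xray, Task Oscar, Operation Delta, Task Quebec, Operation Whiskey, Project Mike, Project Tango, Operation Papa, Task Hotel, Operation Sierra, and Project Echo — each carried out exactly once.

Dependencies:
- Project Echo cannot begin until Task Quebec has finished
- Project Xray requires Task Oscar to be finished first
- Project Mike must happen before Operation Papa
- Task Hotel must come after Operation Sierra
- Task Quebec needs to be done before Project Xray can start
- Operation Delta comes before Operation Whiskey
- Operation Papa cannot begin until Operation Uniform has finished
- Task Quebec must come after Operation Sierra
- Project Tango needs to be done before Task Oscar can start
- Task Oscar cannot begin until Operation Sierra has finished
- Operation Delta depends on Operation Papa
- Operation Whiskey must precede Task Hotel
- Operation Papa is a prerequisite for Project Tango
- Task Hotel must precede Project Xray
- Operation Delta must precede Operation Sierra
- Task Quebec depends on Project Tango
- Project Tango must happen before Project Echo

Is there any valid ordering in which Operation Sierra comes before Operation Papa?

No

Following Operation Papa → Operation Delta → Operation Sierra, Operation Papa must precede Operation Sierra in every valid ordering.
Hence Operation Sierra can never be scheduled before Operation Papa.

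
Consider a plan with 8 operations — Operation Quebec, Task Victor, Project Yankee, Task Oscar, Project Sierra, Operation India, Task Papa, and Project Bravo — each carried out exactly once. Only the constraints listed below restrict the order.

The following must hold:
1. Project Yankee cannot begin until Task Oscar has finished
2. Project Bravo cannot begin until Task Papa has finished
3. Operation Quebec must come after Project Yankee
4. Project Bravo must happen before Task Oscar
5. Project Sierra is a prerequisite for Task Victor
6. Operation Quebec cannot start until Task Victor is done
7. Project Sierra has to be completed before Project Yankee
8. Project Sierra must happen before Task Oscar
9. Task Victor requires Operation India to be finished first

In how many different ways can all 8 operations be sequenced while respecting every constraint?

3 operations have no prerequisites (Project Sierra, Operation India, Task Papa), so any of them could come first.
Systematically extending each partial ordering one operation at a time and counting, there are 53 complete orderings.

53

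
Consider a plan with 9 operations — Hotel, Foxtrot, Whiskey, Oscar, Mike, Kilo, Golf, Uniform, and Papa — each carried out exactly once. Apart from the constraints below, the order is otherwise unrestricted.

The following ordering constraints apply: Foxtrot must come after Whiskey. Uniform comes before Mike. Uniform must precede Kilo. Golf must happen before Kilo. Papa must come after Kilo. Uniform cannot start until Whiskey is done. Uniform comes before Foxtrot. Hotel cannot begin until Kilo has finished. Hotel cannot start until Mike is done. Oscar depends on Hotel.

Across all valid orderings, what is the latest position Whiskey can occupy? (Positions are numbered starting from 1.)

Every operation that must follow Whiskey has to come after it. Tracing all chains starting from Whiskey, those operations are: Hotel, Foxtrot, Oscar, Mike, Kilo, Uniform, Papa — 7 in total.
So at least 7 operations follow Whiskey, putting Whiskey no later than position 2. That position is achievable by scheduling everything else first.

2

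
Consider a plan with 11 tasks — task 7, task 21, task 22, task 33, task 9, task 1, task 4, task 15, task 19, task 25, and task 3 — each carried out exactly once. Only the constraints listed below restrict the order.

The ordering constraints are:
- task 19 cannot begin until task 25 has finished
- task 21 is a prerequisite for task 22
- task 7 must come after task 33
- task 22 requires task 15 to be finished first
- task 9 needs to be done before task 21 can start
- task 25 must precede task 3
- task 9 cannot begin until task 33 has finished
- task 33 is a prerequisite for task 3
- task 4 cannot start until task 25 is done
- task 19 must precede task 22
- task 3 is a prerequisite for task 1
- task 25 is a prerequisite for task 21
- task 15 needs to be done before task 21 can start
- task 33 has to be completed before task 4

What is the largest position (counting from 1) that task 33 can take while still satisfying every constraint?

4

Following every chain forward from task 33, the tasks that must come later are task 7, task 21, task 22, task 9, task 1, task 4, task 3 — 7 of them.
With 7 mandatory successors out of 11 tasks total, the latest slot for task 33 is 11−7 = 4, and it's reachable by doing all non-successors before task 33.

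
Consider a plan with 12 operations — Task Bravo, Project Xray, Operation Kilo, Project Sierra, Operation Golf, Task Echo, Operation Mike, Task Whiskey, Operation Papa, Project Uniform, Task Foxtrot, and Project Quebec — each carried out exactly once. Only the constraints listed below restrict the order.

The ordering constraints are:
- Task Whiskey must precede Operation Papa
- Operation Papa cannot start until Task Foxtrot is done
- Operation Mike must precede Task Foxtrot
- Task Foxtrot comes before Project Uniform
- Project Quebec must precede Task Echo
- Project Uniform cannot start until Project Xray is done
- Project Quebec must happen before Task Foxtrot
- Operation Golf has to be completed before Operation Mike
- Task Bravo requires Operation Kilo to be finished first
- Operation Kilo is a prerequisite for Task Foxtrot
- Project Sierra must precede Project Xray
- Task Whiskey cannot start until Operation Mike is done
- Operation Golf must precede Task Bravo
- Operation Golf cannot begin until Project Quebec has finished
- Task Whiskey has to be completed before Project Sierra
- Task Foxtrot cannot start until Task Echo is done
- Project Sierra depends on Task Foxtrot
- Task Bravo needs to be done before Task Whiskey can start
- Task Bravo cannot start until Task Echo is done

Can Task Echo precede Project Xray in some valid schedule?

Yes

Task Echo is actually forced before Project Xray by the constraints, so certainly some valid ordering has Task Echo first.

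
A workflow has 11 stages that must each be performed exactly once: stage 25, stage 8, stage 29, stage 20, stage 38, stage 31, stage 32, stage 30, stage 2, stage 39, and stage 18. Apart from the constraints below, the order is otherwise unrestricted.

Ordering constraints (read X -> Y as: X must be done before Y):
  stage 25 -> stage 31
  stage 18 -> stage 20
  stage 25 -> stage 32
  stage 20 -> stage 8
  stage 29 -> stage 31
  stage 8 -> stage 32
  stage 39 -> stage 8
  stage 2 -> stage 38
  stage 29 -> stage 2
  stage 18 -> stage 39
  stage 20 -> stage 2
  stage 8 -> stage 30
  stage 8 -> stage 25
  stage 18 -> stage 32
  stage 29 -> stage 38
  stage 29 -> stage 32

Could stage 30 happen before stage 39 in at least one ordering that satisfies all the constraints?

The constraints give a chain stage 39 → stage 8 → stage 30, which forces stage 39 before stage 30.
So no valid ordering can have stage 30 before stage 39.

No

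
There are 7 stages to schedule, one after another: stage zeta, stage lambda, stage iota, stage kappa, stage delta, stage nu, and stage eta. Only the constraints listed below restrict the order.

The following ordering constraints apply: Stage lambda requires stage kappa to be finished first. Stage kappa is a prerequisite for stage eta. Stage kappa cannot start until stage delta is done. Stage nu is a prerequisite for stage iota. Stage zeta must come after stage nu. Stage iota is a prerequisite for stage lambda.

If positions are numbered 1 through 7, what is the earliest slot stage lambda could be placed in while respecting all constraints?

The stages that are forced before stage lambda, directly or transitively, are stage iota, stage kappa, stage delta, stage nu. That's 4 stages.
With 4 mandatory predecessors, the earliest stage lambda can sit is position 4+1 = 5, and placing just those 4 first achieves it.

5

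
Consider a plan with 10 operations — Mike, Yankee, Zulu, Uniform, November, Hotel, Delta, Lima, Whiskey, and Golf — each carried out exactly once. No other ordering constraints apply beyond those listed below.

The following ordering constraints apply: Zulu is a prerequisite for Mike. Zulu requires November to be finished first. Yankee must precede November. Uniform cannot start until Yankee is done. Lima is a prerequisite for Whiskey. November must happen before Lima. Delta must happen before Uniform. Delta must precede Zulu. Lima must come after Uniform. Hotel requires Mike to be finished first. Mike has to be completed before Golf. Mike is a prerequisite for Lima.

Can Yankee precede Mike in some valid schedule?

Every valid ordering already has Yankee before Mike (the constraints require it), so in particular at least one does.

Yes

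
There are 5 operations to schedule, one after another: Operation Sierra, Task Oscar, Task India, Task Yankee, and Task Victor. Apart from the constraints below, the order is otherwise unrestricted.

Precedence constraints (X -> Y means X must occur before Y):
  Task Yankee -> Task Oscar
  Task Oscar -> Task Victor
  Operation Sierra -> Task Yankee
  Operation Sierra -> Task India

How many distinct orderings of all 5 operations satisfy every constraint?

4

Operation Sierra is the only operation with nothing required before it, so every ordering starts there.
Systematically extending each partial ordering one operation at a time and counting, there are 4 complete orderings.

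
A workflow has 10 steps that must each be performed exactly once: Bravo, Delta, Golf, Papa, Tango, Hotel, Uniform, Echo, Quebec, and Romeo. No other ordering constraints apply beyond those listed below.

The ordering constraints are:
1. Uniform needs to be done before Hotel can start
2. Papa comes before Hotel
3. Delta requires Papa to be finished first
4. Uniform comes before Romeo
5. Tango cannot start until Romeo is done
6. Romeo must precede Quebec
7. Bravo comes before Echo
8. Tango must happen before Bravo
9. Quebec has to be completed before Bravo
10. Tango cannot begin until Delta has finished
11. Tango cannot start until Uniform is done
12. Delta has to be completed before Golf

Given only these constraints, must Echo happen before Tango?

The constraints actually force Tango before Echo (via Tango → Bravo → Echo), not the other way around.
So Echo never precedes Tango.

No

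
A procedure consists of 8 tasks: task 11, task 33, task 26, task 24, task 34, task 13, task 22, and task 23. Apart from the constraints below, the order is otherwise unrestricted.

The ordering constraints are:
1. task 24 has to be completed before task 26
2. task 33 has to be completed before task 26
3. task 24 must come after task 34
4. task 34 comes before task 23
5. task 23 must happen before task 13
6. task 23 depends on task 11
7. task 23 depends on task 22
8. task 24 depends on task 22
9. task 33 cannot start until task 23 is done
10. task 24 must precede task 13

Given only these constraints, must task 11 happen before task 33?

Yes

Following the dependencies: task 11 → task 23 → task 33.
That forces task 11 before task 33 in every valid schedule.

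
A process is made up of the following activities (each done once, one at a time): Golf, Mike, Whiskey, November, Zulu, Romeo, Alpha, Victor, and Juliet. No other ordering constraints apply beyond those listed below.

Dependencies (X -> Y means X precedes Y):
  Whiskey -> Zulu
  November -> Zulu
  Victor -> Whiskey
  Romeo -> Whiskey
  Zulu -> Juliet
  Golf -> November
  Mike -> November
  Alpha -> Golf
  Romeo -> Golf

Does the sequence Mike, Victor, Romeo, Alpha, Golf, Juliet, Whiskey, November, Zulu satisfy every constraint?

The sequence places Juliet ahead of Zulu.
Since Zulu is required before Juliet, the ordering is invalid.

No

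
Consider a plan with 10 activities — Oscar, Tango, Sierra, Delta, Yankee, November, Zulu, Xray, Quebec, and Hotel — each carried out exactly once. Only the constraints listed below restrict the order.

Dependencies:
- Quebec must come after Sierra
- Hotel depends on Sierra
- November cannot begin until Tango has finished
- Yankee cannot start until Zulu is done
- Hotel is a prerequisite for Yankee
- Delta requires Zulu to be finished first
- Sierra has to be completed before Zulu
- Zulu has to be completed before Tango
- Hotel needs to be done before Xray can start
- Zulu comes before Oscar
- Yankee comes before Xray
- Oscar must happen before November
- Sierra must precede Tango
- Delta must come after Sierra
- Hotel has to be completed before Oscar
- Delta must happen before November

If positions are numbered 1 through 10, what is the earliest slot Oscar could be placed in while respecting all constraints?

The activities that are forced before Oscar, directly or transitively, are Sierra, Zulu, Hotel. That's 3 activities.
So at minimum 3 activities come before Oscar, putting Oscar no earlier than position 4. That position is achievable by scheduling exactly those predecessors first.

4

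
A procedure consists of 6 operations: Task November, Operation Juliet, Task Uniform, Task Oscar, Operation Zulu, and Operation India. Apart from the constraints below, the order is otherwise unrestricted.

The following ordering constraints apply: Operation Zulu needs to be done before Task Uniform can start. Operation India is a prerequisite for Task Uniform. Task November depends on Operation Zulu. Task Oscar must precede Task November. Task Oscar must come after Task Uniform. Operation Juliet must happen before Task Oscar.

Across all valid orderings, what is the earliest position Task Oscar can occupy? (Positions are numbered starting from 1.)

5

The operations that are forced before Task Oscar, directly or transitively, are Operation Juliet, Task Uniform, Operation Zulu, Operation India. That's 4 operations.
So at minimum 4 operations come before Task Oscar, putting Task Oscar no earlier than position 5. That position is achievable by scheduling exactly those predecessors first.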